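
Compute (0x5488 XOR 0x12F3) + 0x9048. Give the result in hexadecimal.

0xD6C3

First 0x5488 XOR 0x12F3 = 0x467B.
Add column by column in base 16, right to left:
  B+8 = 3 carry 1
  7+4+1 = C
  6+0 = 6
  4+9 = D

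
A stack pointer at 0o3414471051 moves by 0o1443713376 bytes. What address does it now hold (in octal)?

0o5060404447

Add column by column in base 8, right to left:
  1+6 = 7
  5+7 = 4 carry 1
  0+3+1 = 4
  1+3 = 4
  7+1 = 0 carry 1
  4+7+1 = 4 carry 1
  4+3+1 = 0 carry 1
  1+4+1 = 6
  4+4 = 0 carry 1
  3+1+1 = 5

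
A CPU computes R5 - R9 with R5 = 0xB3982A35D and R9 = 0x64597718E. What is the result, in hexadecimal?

0x4F3EB31CF

Subtract column by column in base 16:
  D-E → F (borrow)
  5-8-1 → C (borrow)
  3-1-1 → 1
  A-7 → 3
  2-7 → B (borrow)
  8-9-1 → E (borrow)
  9-5-1 → 3
  3-4 → F (borrow)
  B-6-1 → 4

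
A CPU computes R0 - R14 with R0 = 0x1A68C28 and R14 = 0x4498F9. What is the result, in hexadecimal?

Subtract column by column in base 16:
  8-9 → F (borrow)
  2-F-1 → 2 (borrow)
  C-8-1 → 3
  8-9 → F (borrow)
  6-4-1 → 1
  A-4 → 6
  1-0 → 1

0x161F32F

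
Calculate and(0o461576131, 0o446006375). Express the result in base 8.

AND each oct digit independently (no carries):
  4&4=4, 6&4=4, 1&6=0, 5&0=0, 7&0=0, 6&6=6, 1&3=1, 3&7=3, 1&5=1

0o440006131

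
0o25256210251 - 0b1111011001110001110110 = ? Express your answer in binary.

0b10101010011110110111010000110011

0o25256210251 = 0b10101010101110010001000010101001 in binary.
Subtract column by column in base 2:
  1-0 → 1
  0-1 → 1 (borrow)
  0-1-1 → 0 (borrow)
  1-0-1 → 0
  0-1 → 1 (borrow)
  1-1-1 → 1 (borrow)
  0-1-1 → 0 (borrow)
  1-0-1 → 0
  0-0 → 0
  0-0 → 0
  0-1 → 1 (borrow)
  0-1-1 → 0 (borrow)
  1-1-1 → 1 (borrow)
  0-0-1 → 1 (borrow)
  0-0-1 → 1 (borrow)
  0-1-1 → 0 (borrow)
  1-1-1 → 1 (borrow)
  0-0-1 → 1 (borrow)
  0-1-1 → 0 (borrow)
  1-1-1 → 1 (borrow)
  1-1-1 → 1 (borrow)
  1-1-1 → 1 (borrow)
  0-0-1 → 1 (borrow)
  1-0-1 → 0
  0-0 → 0
  1-0 → 1
  0-0 → 0
  1-0 → 1
  0-0 → 0
  1-0 → 1
  0-0 → 0
  1-0 → 1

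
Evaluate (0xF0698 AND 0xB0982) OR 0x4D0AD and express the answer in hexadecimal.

0xF0698 AND 0xB0982 = 0xB0080.
Then OR with 0x4D0AD.

0xFD0AD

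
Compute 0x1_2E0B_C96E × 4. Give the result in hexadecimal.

0x4B82F25B8

Multiply each base-16 digit by 4, carrying:
  E×4 = 56 → write 8 carry 3
  6×4+3 = 27 → write B carry 1
  9×4+1 = 37 → write 5 carry 2
  C×4+2 = 50 → write 2 carry 3
  B×4+3 = 47 → write F carry 2
  0×4+2 = 2 → write 2
  E×4 = 56 → write 8 carry 3
  2×4+3 = 11 → write B
  1×4 = 4 → write 4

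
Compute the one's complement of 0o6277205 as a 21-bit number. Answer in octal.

Each oct digit d becomes 7−d:
  6→1, 2→5, 7→0, 7→0, 2→5, 0→7, 5→2

0o1500572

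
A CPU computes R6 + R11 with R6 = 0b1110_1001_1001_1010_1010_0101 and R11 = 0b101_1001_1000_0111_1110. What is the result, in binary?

Add column by column in base 2, right to left:
  1+0 = 1
  0+1 = 1
  1+1 = 0 carry 1
  0+1+1 = 0 carry 1
  0+1+1 = 0 carry 1
  1+1+1 = 1 carry 1
  0+1+1 = 0 carry 1
  1+0+1 = 0 carry 1
  0+0+1 = 1
  1+0 = 1
  0+0 = 0
  1+1 = 0 carry 1
  1+1+1 = 1 carry 1
  0+0+1 = 1
  0+0 = 0
  1+1 = 0 carry 1
  1+1+1 = 1 carry 1
  0+0+1 = 1
  0+1 = 1
  1+0 = 1
  0+0 = 0
  1+0 = 1
  1+0 = 1
  1+0 = 1

0b111011110011001100100011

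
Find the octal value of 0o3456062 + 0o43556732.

0o47235014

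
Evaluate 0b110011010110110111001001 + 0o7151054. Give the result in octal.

0o72437765

0b110011010110110111001001 = 0o63266711 in octal.
Add column by column in base 8, right to left:
  1+4 = 5
  1+5 = 6
  7+0 = 7
  6+1 = 7
  6+5 = 3 carry 1
  2+1+1 = 4
  3+7 = 2 carry 1
  6+0+1 = 7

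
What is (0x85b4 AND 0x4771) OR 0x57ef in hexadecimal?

0x57ff

0x85b4 AND 0x4771 = 0x0530.
Then OR with 0x57ef.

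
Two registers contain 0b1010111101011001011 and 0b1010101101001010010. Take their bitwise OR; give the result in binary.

0b1010111101011011011

OR bit by bit (1 where either bit is 1):
  1010111101011001011
| 1010101101001010010
= 1010111101011011011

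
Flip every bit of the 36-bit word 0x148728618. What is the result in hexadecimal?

Each hex digit d becomes f−d:
  1→e, 4→b, 8→7, 7→8, 2→d, 8→7, 6→9, 1→e, 8→7

0xeb78d79e7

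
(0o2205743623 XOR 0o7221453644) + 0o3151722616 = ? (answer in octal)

0o10176232705

First 0o2205743623 XOR 0o7221453644 = 0o5024310067.
Add column by column in base 8, right to left:
  7+6 = 5 carry 1
  6+1+1 = 0 carry 1
  0+6+1 = 7
  0+2 = 2
  1+2 = 3
  3+7 = 2 carry 1
  4+1+1 = 6
  2+5 = 7
  0+1 = 1
  5+3 = 0 carry 1
  final carry 1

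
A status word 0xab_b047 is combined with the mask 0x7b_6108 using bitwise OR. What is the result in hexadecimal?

OR each hex digit independently (no carries):
  a|7=f, b|b=b, b|6=f, 0|1=1, 4|0=4, 7|8=f

0xfbf14f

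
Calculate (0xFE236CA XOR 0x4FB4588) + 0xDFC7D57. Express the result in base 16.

0x1915F099

First 0xFE236CA XOR 0x4FB4588 = 0xB197342.
Add column by column in base 16, right to left:
  2+7 = 9
  4+5 = 9
  3+D = 0 carry 1
  7+7+1 = F
  9+C = 5 carry 1
  1+F+1 = 1 carry 1
  B+D+1 = 9 carry 1
  final carry 1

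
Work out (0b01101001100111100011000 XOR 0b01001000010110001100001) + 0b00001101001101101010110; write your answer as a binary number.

0b101110111111011001111

First 0b01101001100111100011000 XOR 0b01001000010110001100001 = 0b00100001110001101111001.
Add column by column in base 2, right to left:
  1+0 = 1
  0+1 = 1
  0+1 = 1
  1+0 = 1
  1+1 = 0 carry 1
  1+0+1 = 0 carry 1
  1+1+1 = 1 carry 1
  0+0+1 = 1
  1+1 = 0 carry 1
  1+1+1 = 1 carry 1
  0+0+1 = 1
  0+1 = 1
  0+1 = 1
  1+0 = 1
  1+0 = 1
  1+1 = 0 carry 1
  0+0+1 = 1
  0+1 = 1
  0+1 = 1
  0+0 = 0
  1+0 = 1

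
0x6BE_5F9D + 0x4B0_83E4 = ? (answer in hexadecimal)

0xB6EE381

Add column by column in base 16, right to left:
  D+4 = 1 carry 1
  9+E+1 = 8 carry 1
  F+3+1 = 3 carry 1
  5+8+1 = E
  E+0 = E
  B+B = 6 carry 1
  6+4+1 = B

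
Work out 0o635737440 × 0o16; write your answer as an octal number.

0o13243071700

Multiply each base-8 digit by 14, carrying:
  0×14 = 0 → write 0
  4×14 = 56 → write 0 carry 7
  4×14+7 = 63 → write 7 carry 7
  7×14+7 = 105 → write 1 carry 13
  3×14+13 = 55 → write 7 carry 6
  7×14+6 = 104 → write 0 carry 13
  5×14+13 = 83 → write 3 carry 10
  3×14+10 = 52 → write 4 carry 6
  6×14+6 = 90 → write 2 carry 11
  remaining carry: 13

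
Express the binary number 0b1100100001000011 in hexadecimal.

0xC843

Group the bits into nibbles: 1100 1000 0100 0011 → C843.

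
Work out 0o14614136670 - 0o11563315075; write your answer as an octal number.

Subtract column by column in base 8:
  0-5 → 3 (borrow)
  7-7-1 → 7 (borrow)
  6-0-1 → 5
  6-5 → 1
  3-1 → 2
  1-3 → 6 (borrow)
  4-3-1 → 0
  1-6 → 3 (borrow)
  6-5-1 → 0
  4-1 → 3
  1-1 → 0

0o3030621573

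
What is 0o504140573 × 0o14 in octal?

Multiply each base-8 digit by 12, carrying:
  3×12 = 36 → write 4 carry 4
  7×12+4 = 88 → write 0 carry 11
  5×12+11 = 71 → write 7 carry 8
  0×12+8 = 8 → write 0 carry 1
  4×12+1 = 49 → write 1 carry 6
  1×12+6 = 18 → write 2 carry 2
  4×12+2 = 50 → write 2 carry 6
  0×12+6 = 6 → write 6
  5×12 = 60 → write 4 carry 7
  remaining carry: 7

0o7462210704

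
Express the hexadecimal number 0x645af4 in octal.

0o31055364

Expand each hex digit to 4 bits: 6=0110 4=0100 5=0101 a=1010 f=1111 4=0100.
Group the bits in threes: 011 001 000 101 101 011 110 100 → 31055364.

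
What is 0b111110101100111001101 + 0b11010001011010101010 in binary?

Add column by column in base 2, right to left:
  1+0 = 1
  0+1 = 1
  1+0 = 1
  1+1 = 0 carry 1
  0+0+1 = 1
  0+1 = 1
  1+0 = 1
  1+1 = 0 carry 1
  1+0+1 = 0 carry 1
  0+1+1 = 0 carry 1
  0+1+1 = 0 carry 1
  1+0+1 = 0 carry 1
  1+1+1 = 1 carry 1
  0+0+1 = 1
  1+0 = 1
  0+0 = 0
  1+1 = 0 carry 1
  1+0+1 = 0 carry 1
  1+1+1 = 1 carry 1
  1+1+1 = 1 carry 1
  1+0+1 = 0 carry 1
  final carry 1

0b1011000111000001110111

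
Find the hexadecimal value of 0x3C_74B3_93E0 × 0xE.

0x34E61D21640

Multiply each base-16 digit by 14, carrying:
  0×14 = 0 → write 0
  E×14 = 196 → write 4 carry 12
  3×14+12 = 54 → write 6 carry 3
  9×14+3 = 129 → write 1 carry 8
  3×14+8 = 50 → write 2 carry 3
  B×14+3 = 157 → write D carry 9
  4×14+9 = 65 → write 1 carry 4
  7×14+4 = 102 → write 6 carry 6
  C×14+6 = 174 → write E carry 10
  3×14+10 = 52 → write 4 carry 3
  remaining carry: 3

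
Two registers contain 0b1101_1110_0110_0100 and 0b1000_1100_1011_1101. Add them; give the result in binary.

0b10110101100100001

Add column by column in base 2, right to left:
  0+1 = 1
  0+0 = 0
  1+1 = 0 carry 1
  0+1+1 = 0 carry 1
  0+1+1 = 0 carry 1
  1+1+1 = 1 carry 1
  1+0+1 = 0 carry 1
  0+1+1 = 0 carry 1
  0+0+1 = 1
  1+0 = 1
  1+1 = 0 carry 1
  1+1+1 = 1 carry 1
  1+0+1 = 0 carry 1
  0+0+1 = 1
  1+0 = 1
  1+1 = 0 carry 1
  final carry 1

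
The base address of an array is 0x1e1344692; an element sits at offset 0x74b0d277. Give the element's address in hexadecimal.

Add column by column in base 16, right to left:
  2+7 = 9
  9+7 = 0 carry 1
  6+2+1 = 9
  4+d = 1 carry 1
  4+0+1 = 5
  3+b = e
  1+4 = 5
  e+7 = 5 carry 1
  1+0+1 = 2

0x255e51909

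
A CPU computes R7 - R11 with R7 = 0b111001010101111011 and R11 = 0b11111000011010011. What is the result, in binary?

0b11010010010101000

Subtract column by column in base 2:
  1-1 → 0
  1-1 → 0
  0-0 → 0
  1-0 → 1
  1-1 → 0
  1-0 → 1
  1-1 → 0
  0-1 → 1 (borrow)
  1-0-1 → 0
  0-0 → 0
  1-0 → 1
  0-0 → 0
  1-1 → 0
  0-1 → 1 (borrow)
  0-1-1 → 0 (borrow)
  1-1-1 → 1 (borrow)
  1-1-1 → 1 (borrow)
  1-0-1 → 0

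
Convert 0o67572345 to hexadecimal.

0xDEF4E5

Each octal digit is 3 bits: 6=110 7=111 5=101 7=111 2=010 3=011 4=100 5=101.
Group the bits into nibbles: 1101 1110 1111 0100 1110 0101 → DEF4E5.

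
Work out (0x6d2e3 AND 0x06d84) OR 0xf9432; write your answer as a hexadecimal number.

0xfd4b2

0x6d2e3 AND 0x06d84 = 0x04080.
Then OR with 0xf9432.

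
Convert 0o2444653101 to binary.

Each octal digit is 3 bits: 2=010 4=100 4=100 4=100 6=110 5=101 3=011 1=001 0=000 1=001.

0b10100100100110101011001000001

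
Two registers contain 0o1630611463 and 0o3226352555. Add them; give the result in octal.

Add column by column in base 8, right to left:
  3+5 = 0 carry 1
  6+5+1 = 4 carry 1
  4+5+1 = 2 carry 1
  1+2+1 = 4
  1+5 = 6
  6+3 = 1 carry 1
  0+6+1 = 7
  3+2 = 5
  6+2 = 0 carry 1
  1+3+1 = 5

0o5057164240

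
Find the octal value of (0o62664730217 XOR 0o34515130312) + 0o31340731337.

0o107732531444

First 0o62664730217 XOR 0o34515130312 = 0o56371600105.
Add column by column in base 8, right to left:
  5+7 = 4 carry 1
  0+3+1 = 4
  1+3 = 4
  0+1 = 1
  0+3 = 3
  6+7 = 5 carry 1
  1+0+1 = 2
  7+4 = 3 carry 1
  3+3+1 = 7
  6+1 = 7
  5+3 = 0 carry 1
  final carry 1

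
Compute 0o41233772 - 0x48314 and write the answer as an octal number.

0o40132346

0x48314 = 0o1101424 in octal.
Subtract column by column in base 8:
  2-4 → 6 (borrow)
  7-2-1 → 4
  7-4 → 3
  3-1 → 2
  3-0 → 3
  2-1 → 1
  1-1 → 0
  4-0 → 4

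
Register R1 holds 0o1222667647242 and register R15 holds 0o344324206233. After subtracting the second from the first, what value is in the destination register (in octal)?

Subtract column by column in base 8:
  2-3 → 7 (borrow)
  4-3-1 → 0
  2-2 → 0
  7-6 → 1
  4-0 → 4
  6-2 → 4
  7-4 → 3
  6-2 → 4
  6-3 → 3
  2-4 → 6 (borrow)
  2-4-1 → 5 (borrow)
  2-3-1 → 6 (borrow)
  1-0-1 → 0

0o656343441007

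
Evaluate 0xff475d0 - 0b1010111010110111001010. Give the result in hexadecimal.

0xfc8c806

0b1010111010110111001010 = 0x2badca in hexadecimal.
Subtract column by column in base 16:
  0-a → 6 (borrow)
  d-c-1 → 0
  5-d → 8 (borrow)
  7-a-1 → c (borrow)
  4-b-1 → 8 (borrow)
  f-2-1 → c
  f-0 → f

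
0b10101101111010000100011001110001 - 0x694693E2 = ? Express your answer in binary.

0b1000100101000011011001010001111

0x694693E2 = 0b1101001010001101001001111100010 in binary.
Subtract column by column in base 2:
  1-0 → 1
  0-1 → 1 (borrow)
  0-0-1 → 1 (borrow)
  0-0-1 → 1 (borrow)
  1-0-1 → 0
  1-1 → 0
  1-1 → 0
  0-1 → 1 (borrow)
  0-1-1 → 0 (borrow)
  1-1-1 → 1 (borrow)
  1-0-1 → 0
  0-0 → 0
  0-1 → 1 (borrow)
  0-0-1 → 1 (borrow)
  1-0-1 → 0
  0-1 → 1 (borrow)
  0-0-1 → 1 (borrow)
  0-1-1 → 0 (borrow)
  0-1-1 → 0 (borrow)
  1-0-1 → 0
  0-0 → 0
  1-0 → 1
  1-1 → 0
  1-0 → 1
  1-1 → 0
  0-0 → 0
  1-0 → 1
  1-1 → 0
  0-0 → 0
  1-1 → 0
  0-1 → 1 (borrow)
  1-0-1 → 0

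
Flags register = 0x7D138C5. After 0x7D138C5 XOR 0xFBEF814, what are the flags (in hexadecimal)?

0x86FC0D1

XOR each hex digit independently (no carries):
  7^F=8, D^B=6, 1^E=F, 3^F=C, 8^8=0, C^1=D, 5^4=1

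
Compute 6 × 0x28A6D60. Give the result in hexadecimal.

0xF3E9040

Multiply each base-16 digit by 6, carrying:
  0×6 = 0 → write 0
  6×6 = 36 → write 4 carry 2
  D×6+2 = 80 → write 0 carry 5
  6×6+5 = 41 → write 9 carry 2
  A×6+2 = 62 → write E carry 3
  8×6+3 = 51 → write 3 carry 3
  2×6+3 = 15 → write F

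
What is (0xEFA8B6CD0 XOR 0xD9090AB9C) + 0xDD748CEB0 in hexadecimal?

0x11416495FC

First 0xEFA8B6CD0 XOR 0xD9090AB9C = 0x36A1BC74C.
Add column by column in base 16, right to left:
  C+0 = C
  4+B = F
  7+E = 5 carry 1
  C+C+1 = 9 carry 1
  B+8+1 = 4 carry 1
  1+4+1 = 6
  A+7 = 1 carry 1
  6+D+1 = 4 carry 1
  3+D+1 = 1 carry 1
  final carry 1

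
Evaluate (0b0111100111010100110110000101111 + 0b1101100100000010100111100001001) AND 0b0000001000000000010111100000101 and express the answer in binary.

Add column by column in base 2, right to left:
  1+1 = 0 carry 1
  1+0+1 = 0 carry 1
  1+0+1 = 0 carry 1
  1+1+1 = 1 carry 1
  0+0+1 = 1
  1+0 = 1
  0+0 = 0
  0+0 = 0
  0+1 = 1
  0+1 = 1
  1+1 = 0 carry 1
  1+1+1 = 1 carry 1
  0+0+1 = 1
  1+0 = 1
  1+1 = 0 carry 1
  0+0+1 = 1
  0+1 = 1
  1+0 = 1
  0+0 = 0
  1+0 = 1
  0+0 = 0
  1+0 = 1
  1+0 = 1
  1+1 = 0 carry 1
  0+0+1 = 1
  0+0 = 0
  1+1 = 0 carry 1
  1+1+1 = 1 carry 1
  1+0+1 = 0 carry 1
  1+1+1 = 1 carry 1
  0+1+1 = 0 carry 1
  final carry 1
Sum = 0b10101001011010111011101100111000; now AND with 0b0000001000000000010111100000101:
  10101001011010111011101100111000
& 00000001000000000010111100000101
= 00000001000000000010101100000000

0b1000000000010101100000000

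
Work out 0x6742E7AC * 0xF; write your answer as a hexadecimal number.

Multiply each base-16 digit by 15, carrying:
  C×15 = 180 → write 4 carry 11
  A×15+11 = 161 → write 1 carry 10
  7×15+10 = 115 → write 3 carry 7
  E×15+7 = 217 → write 9 carry 13
  2×15+13 = 43 → write B carry 2
  4×15+2 = 62 → write E carry 3
  7×15+3 = 108 → write C carry 6
  6×15+6 = 96 → write 0 carry 6
  remaining carry: 6

0x60CEB9314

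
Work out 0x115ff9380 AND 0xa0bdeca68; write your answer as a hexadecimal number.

0x001de8200

AND each hex digit independently (no carries):
  1&a=0, 1&0=0, 5&b=1, f&d=d, f&e=e, 9&c=8, 3&a=2, 8&6=0, 0&8=0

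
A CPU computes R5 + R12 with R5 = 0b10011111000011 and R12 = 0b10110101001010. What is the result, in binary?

Add column by column in base 2, right to left:
  1+0 = 1
  1+1 = 0 carry 1
  0+0+1 = 1
  0+1 = 1
  0+0 = 0
  0+0 = 0
  1+1 = 0 carry 1
  1+0+1 = 0 carry 1
  1+1+1 = 1 carry 1
  1+0+1 = 0 carry 1
  1+1+1 = 1 carry 1
  0+1+1 = 0 carry 1
  0+0+1 = 1
  1+1 = 0 carry 1
  final carry 1

0b101010100001101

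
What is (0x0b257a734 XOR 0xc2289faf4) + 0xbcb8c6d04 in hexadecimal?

First 0x0b257a734 XOR 0xc2289faf4 = 0xc90de5dc0.
Add column by column in base 16, right to left:
  0+4 = 4
  c+0 = c
  d+d = a carry 1
  5+6+1 = c
  e+c = a carry 1
  d+8+1 = 6 carry 1
  0+b+1 = c
  9+c = 5 carry 1
  c+b+1 = 8 carry 1
  final carry 1

0x185c6acac4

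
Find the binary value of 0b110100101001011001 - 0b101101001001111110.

0b111011111011011

Subtract column by column in base 2:
  1-0 → 1
  0-1 → 1 (borrow)
  0-1-1 → 0 (borrow)
  1-1-1 → 1 (borrow)
  1-1-1 → 1 (borrow)
  0-1-1 → 0 (borrow)
  1-1-1 → 1 (borrow)
  0-0-1 → 1 (borrow)
  0-0-1 → 1 (borrow)
  1-1-1 → 1 (borrow)
  0-0-1 → 1 (borrow)
  1-0-1 → 0
  0-1 → 1 (borrow)
  0-0-1 → 1 (borrow)
  1-1-1 → 1 (borrow)
  0-1-1 → 0 (borrow)
  1-0-1 → 0
  1-1 → 0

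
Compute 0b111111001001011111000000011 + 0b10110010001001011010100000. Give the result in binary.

0b1010101011010101010010100011

Add column by column in base 2, right to left:
  1+0 = 1
  1+0 = 1
  0+0 = 0
  0+0 = 0
  0+0 = 0
  0+1 = 1
  0+0 = 0
  0+1 = 1
  0+0 = 0
  1+1 = 0 carry 1
  1+1+1 = 1 carry 1
  1+0+1 = 0 carry 1
  1+1+1 = 1 carry 1
  1+0+1 = 0 carry 1
  0+0+1 = 1
  1+1 = 0 carry 1
  0+0+1 = 1
  0+0 = 0
  1+0 = 1
  0+1 = 1
  0+0 = 0
  1+0 = 1
  1+1 = 0 carry 1
  1+1+1 = 1 carry 1
  1+0+1 = 0 carry 1
  1+1+1 = 1 carry 1
  1+0+1 = 0 carry 1
  final carry 1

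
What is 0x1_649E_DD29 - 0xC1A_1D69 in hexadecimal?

Subtract column by column in base 16:
  9-9 → 0
  2-6 → C (borrow)
  D-D-1 → F (borrow)
  D-1-1 → B
  E-A → 4
  9-1 → 8
  4-C → 8 (borrow)
  6-0-1 → 5
  1-0 → 1

0x15884BFC0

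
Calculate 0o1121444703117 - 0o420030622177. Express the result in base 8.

0o501414060720

Subtract column by column in base 8:
  7-7 → 0
  1-7 → 2 (borrow)
  1-1-1 → 7 (borrow)
  3-2-1 → 0
  0-2 → 6 (borrow)
  7-6-1 → 0
  4-0 → 4
  4-3 → 1
  4-0 → 4
  1-0 → 1
  2-2 → 0
  1-4 → 5 (borrow)
  1-0-1 → 0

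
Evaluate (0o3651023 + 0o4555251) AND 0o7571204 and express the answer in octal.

Add column by column in base 8, right to left:
  3+1 = 4
  2+5 = 7
  0+2 = 2
  1+5 = 6
  5+5 = 2 carry 1
  6+5+1 = 4 carry 1
  3+4+1 = 0 carry 1
  final carry 1
Sum = 0o10426274; now AND with 0o7571204:
  1&0=0, 0&7=0, 4&5=4, 2&7=2, 6&1=0, 2&2=2, 7&0=0, 4&4=4

0o420204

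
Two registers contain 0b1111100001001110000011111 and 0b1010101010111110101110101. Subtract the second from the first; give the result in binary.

0b100110110001111010101010

Subtract column by column in base 2:
  1-1 → 0
  1-0 → 1
  1-1 → 0
  1-0 → 1
  1-1 → 0
  0-1 → 1 (borrow)
  0-1-1 → 0 (borrow)
  0-0-1 → 1 (borrow)
  0-1-1 → 0 (borrow)
  0-0-1 → 1 (borrow)
  1-1-1 → 1 (borrow)
  1-1-1 → 1 (borrow)
  1-1-1 → 1 (borrow)
  0-1-1 → 0 (borrow)
  0-1-1 → 0 (borrow)
  1-0-1 → 0
  0-1 → 1 (borrow)
  0-0-1 → 1 (borrow)
  0-1-1 → 0 (borrow)
  0-0-1 → 1 (borrow)
  1-1-1 → 1 (borrow)
  1-0-1 → 0
  1-1 → 0
  1-0 → 1
  1-1 → 0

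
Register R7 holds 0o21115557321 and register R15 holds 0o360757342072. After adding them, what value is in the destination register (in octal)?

0o402075121413

Add column by column in base 8, right to left:
  1+2 = 3
  2+7 = 1 carry 1
  3+0+1 = 4
  7+2 = 1 carry 1
  5+4+1 = 2 carry 1
  5+3+1 = 1 carry 1
  5+7+1 = 5 carry 1
  1+5+1 = 7
  1+7 = 0 carry 1
  1+0+1 = 2
  2+6 = 0 carry 1
  0+3+1 = 4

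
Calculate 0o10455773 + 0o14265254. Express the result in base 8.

Add column by column in base 8, right to left:
  3+4 = 7
  7+5 = 4 carry 1
  7+2+1 = 2 carry 1
  5+5+1 = 3 carry 1
  5+6+1 = 4 carry 1
  4+2+1 = 7
  0+4 = 4
  1+1 = 2

0o24743247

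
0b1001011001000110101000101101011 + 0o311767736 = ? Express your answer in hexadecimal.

0b1001011001000110101000101101011 = 0x4B23516B in hexadecimal.
0o311767736 = 0x327EFDE in hexadecimal.
Add column by column in base 16, right to left:
  B+E = 9 carry 1
  6+D+1 = 4 carry 1
  1+F+1 = 1 carry 1
  5+E+1 = 4 carry 1
  3+7+1 = B
  2+2 = 4
  B+3 = E
  4+0 = 4

0x4E4B4149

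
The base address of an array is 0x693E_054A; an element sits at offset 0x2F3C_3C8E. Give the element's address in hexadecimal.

Add column by column in base 16, right to left:
  A+E = 8 carry 1
  4+8+1 = D
  5+C = 1 carry 1
  0+3+1 = 4
  E+C = A carry 1
  3+3+1 = 7
  9+F = 8 carry 1
  6+2+1 = 9

0x987A41D8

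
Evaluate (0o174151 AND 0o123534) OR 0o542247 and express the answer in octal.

0o174151 AND 0o123534 = 0o120110.
Then OR with 0o542247.

0o562357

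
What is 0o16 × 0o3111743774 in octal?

0o54013167710

Multiply each base-8 digit by 14, carrying:
  4×14 = 56 → write 0 carry 7
  7×14+7 = 105 → write 1 carry 13
  7×14+13 = 111 → write 7 carry 13
  3×14+13 = 55 → write 7 carry 6
  4×14+6 = 62 → write 6 carry 7
  7×14+7 = 105 → write 1 carry 13
  1×14+13 = 27 → write 3 carry 3
  1×14+3 = 17 → write 1 carry 2
  1×14+2 = 16 → write 0 carry 2
  3×14+2 = 44 → write 4 carry 5
  remaining carry: 5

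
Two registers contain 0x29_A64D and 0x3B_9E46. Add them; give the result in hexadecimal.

Add column by column in base 16, right to left:
  D+6 = 3 carry 1
  4+4+1 = 9
  6+E = 4 carry 1
  A+9+1 = 4 carry 1
  9+B+1 = 5 carry 1
  2+3+1 = 6

0x654493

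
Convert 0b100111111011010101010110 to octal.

Group the bits in threes: 100 111 111 011 010 101 010 110 → 47732526.

0o47732526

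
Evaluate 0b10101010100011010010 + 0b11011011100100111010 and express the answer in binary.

Add column by column in base 2, right to left:
  0+0 = 0
  1+1 = 0 carry 1
  0+0+1 = 1
  0+1 = 1
  1+1 = 0 carry 1
  0+1+1 = 0 carry 1
  1+0+1 = 0 carry 1
  1+0+1 = 0 carry 1
  0+1+1 = 0 carry 1
  0+0+1 = 1
  0+0 = 0
  1+1 = 0 carry 1
  0+1+1 = 0 carry 1
  1+1+1 = 1 carry 1
  0+0+1 = 1
  1+1 = 0 carry 1
  0+1+1 = 0 carry 1
  1+0+1 = 0 carry 1
  0+1+1 = 0 carry 1
  1+1+1 = 1 carry 1
  final carry 1

0b110000110001000001100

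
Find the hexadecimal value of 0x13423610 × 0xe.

Multiply each base-16 digit by 14, carrying:
  0×14 = 0 → write 0
  1×14 = 14 → write e
  6×14 = 84 → write 4 carry 5
  3×14+5 = 47 → write f carry 2
  2×14+2 = 30 → write e carry 1
  4×14+1 = 57 → write 9 carry 3
  3×14+3 = 45 → write d carry 2
  1×14+2 = 16 → write 0 carry 1
  remaining carry: 1

0x10d9ef4e0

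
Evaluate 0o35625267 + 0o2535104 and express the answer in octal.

0o40362373

Add column by column in base 8, right to left:
  7+4 = 3 carry 1
  6+0+1 = 7
  2+1 = 3
  5+5 = 2 carry 1
  2+3+1 = 6
  6+5 = 3 carry 1
  5+2+1 = 0 carry 1
  3+0+1 = 4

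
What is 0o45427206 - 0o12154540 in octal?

0o33252446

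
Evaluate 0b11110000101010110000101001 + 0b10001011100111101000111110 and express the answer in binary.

Add column by column in base 2, right to left:
  1+0 = 1
  0+1 = 1
  0+1 = 1
  1+1 = 0 carry 1
  0+1+1 = 0 carry 1
  1+1+1 = 1 carry 1
  0+0+1 = 1
  0+0 = 0
  0+0 = 0
  0+1 = 1
  1+0 = 1
  1+1 = 0 carry 1
  0+1+1 = 0 carry 1
  1+1+1 = 1 carry 1
  0+1+1 = 0 carry 1
  1+0+1 = 0 carry 1
  0+0+1 = 1
  1+1 = 0 carry 1
  0+1+1 = 0 carry 1
  0+1+1 = 0 carry 1
  0+0+1 = 1
  0+1 = 1
  1+0 = 1
  1+0 = 1
  1+0 = 1
  1+1 = 0 carry 1
  final carry 1

0b101111100010010011001100111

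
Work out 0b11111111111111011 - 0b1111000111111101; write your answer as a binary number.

0b10000110111111110

Subtract column by column in base 2:
  1-1 → 0
  1-0 → 1
  0-1 → 1 (borrow)
  1-1-1 → 1 (borrow)
  1-1-1 → 1 (borrow)
  1-1-1 → 1 (borrow)
  1-1-1 → 1 (borrow)
  1-1-1 → 1 (borrow)
  1-1-1 → 1 (borrow)
  1-0-1 → 0
  1-0 → 1
  1-0 → 1
  1-1 → 0
  1-1 → 0
  1-1 → 0
  1-1 → 0
  1-0 → 1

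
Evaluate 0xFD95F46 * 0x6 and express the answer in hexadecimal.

0x5F183BA4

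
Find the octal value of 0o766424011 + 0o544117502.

0o1532543513

Add column by column in base 8, right to left:
  1+2 = 3
  1+0 = 1
  0+5 = 5
  4+7 = 3 carry 1
  2+1+1 = 4
  4+1 = 5
  6+4 = 2 carry 1
  6+4+1 = 3 carry 1
  7+5+1 = 5 carry 1
  final carry 1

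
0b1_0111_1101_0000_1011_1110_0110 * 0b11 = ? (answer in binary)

0b100011101110010001110110010

Multiply each base-2 digit by 3, carrying:
  0×3 = 0 → write 0
  1×3 = 3 → write 1 carry 1
  1×3+1 = 4 → write 0 carry 2
  0×3+2 = 2 → write 0 carry 1
  0×3+1 = 1 → write 1
  1×3 = 3 → write 1 carry 1
  1×3+1 = 4 → write 0 carry 2
  1×3+2 = 5 → write 1 carry 2
  1×3+2 = 5 → write 1 carry 2
  1×3+2 = 5 → write 1 carry 2
  0×3+2 = 2 → write 0 carry 1
  1×3+1 = 4 → write 0 carry 2
  0×3+2 = 2 → write 0 carry 1
  0×3+1 = 1 → write 1
  0×3 = 0 → write 0
  0×3 = 0 → write 0
  1×3 = 3 → write 1 carry 1
  0×3+1 = 1 → write 1
  1×3 = 3 → write 1 carry 1
  1×3+1 = 4 → write 0 carry 2
  1×3+2 = 5 → write 1 carry 2
  1×3+2 = 5 → write 1 carry 2
  1×3+2 = 5 → write 1 carry 2
  0×3+2 = 2 → write 0 carry 1
  1×3+1 = 4 → write 0 carry 2
  remaining carry: 10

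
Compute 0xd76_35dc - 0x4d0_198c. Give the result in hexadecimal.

0x8a61c50

Subtract column by column in base 16:
  c-c → 0
  d-8 → 5
  5-9 → c (borrow)
  3-1-1 → 1
  6-0 → 6
  7-d → a (borrow)
  d-4-1 → 8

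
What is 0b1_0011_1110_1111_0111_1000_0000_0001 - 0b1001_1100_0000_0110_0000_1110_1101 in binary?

0b1010001011110001011100010100

Subtract column by column in base 2:
  1-1 → 0
  0-0 → 0
  0-1 → 1 (borrow)
  0-1-1 → 0 (borrow)
  0-0-1 → 1 (borrow)
  0-1-1 → 0 (borrow)
  0-1-1 → 0 (borrow)
  0-1-1 → 0 (borrow)
  0-0-1 → 1 (borrow)
  0-0-1 → 1 (borrow)
  0-0-1 → 1 (borrow)
  1-0-1 → 0
  1-0 → 1
  1-1 → 0
  1-1 → 0
  0-0 → 0
  1-0 → 1
  1-0 → 1
  1-0 → 1
  1-0 → 1
  0-0 → 0
  1-0 → 1
  1-1 → 0
  1-1 → 0
  1-1 → 0
  1-0 → 1
  0-0 → 0
  0-1 → 1 (borrow)
  1-0-1 → 0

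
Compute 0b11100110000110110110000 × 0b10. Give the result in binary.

0b111001100001101101100000

Multiply each base-2 digit by 2, carrying:
  0×2 = 0 → write 0
  0×2 = 0 → write 0
  0×2 = 0 → write 0
  0×2 = 0 → write 0
  1×2 = 2 → write 0 carry 1
  1×2+1 = 3 → write 1 carry 1
  0×2+1 = 1 → write 1
  1×2 = 2 → write 0 carry 1
  1×2+1 = 3 → write 1 carry 1
  0×2+1 = 1 → write 1
  1×2 = 2 → write 0 carry 1
  1×2+1 = 3 → write 1 carry 1
  0×2+1 = 1 → write 1
  0×2 = 0 → write 0
  0×2 = 0 → write 0
  0×2 = 0 → write 0
  1×2 = 2 → write 0 carry 1
  1×2+1 = 3 → write 1 carry 1
  0×2+1 = 1 → write 1
  0×2 = 0 → write 0
  1×2 = 2 → write 0 carry 1
  1×2+1 = 3 → write 1 carry 1
  1×2+1 = 3 → write 1 carry 1
  remaining carry: 1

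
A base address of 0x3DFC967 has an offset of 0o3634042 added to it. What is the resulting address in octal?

0x3DFC967 = 0o367744547 in octal.
Add column by column in base 8, right to left:
  7+2 = 1 carry 1
  4+4+1 = 1 carry 1
  5+0+1 = 6
  4+4 = 0 carry 1
  4+3+1 = 0 carry 1
  7+6+1 = 6 carry 1
  7+3+1 = 3 carry 1
  6+0+1 = 7
  3+0 = 3

0o373600611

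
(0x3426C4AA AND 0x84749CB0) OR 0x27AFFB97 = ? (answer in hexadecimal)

0x27AFFFB7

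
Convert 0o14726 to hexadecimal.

Each octal digit is 3 bits: 1=001 4=100 7=111 2=010 6=110.
Group the bits into nibbles: 0001 1001 1101 0110 → 19D6.

0x19D6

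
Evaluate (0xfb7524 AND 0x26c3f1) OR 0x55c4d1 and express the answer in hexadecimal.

0x77c5f1

0xfb7524 AND 0x26c3f1 = 0x224120.
Then OR with 0x55c4d1.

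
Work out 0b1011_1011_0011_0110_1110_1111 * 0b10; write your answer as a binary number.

0b1011101100110110111011110

Multiply each base-2 digit by 2, carrying:
  1×2 = 2 → write 0 carry 1
  1×2+1 = 3 → write 1 carry 1
  1×2+1 = 3 → write 1 carry 1
  1×2+1 = 3 → write 1 carry 1
  0×2+1 = 1 → write 1
  1×2 = 2 → write 0 carry 1
  1×2+1 = 3 → write 1 carry 1
  1×2+1 = 3 → write 1 carry 1
  0×2+1 = 1 → write 1
  1×2 = 2 → write 0 carry 1
  1×2+1 = 3 → write 1 carry 1
  0×2+1 = 1 → write 1
  1×2 = 2 → write 0 carry 1
  1×2+1 = 3 → write 1 carry 1
  0×2+1 = 1 → write 1
  0×2 = 0 → write 0
  1×2 = 2 → write 0 carry 1
  1×2+1 = 3 → write 1 carry 1
  0×2+1 = 1 → write 1
  1×2 = 2 → write 0 carry 1
  1×2+1 = 3 → write 1 carry 1
  1×2+1 = 3 → write 1 carry 1
  0×2+1 = 1 → write 1
  1×2 = 2 → write 0 carry 1
  remaining carry: 1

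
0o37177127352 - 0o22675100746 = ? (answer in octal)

Subtract column by column in base 8:
  2-6 → 4 (borrow)
  5-4-1 → 0
  3-7 → 4 (borrow)
  7-0-1 → 6
  2-0 → 2
  1-1 → 0
  7-5 → 2
  7-7 → 0
  1-6 → 3 (borrow)
  7-2-1 → 4
  3-2 → 1

0o14302026404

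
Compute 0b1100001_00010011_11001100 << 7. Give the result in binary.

0b110000100010011110011000000000

Left shift by 7: append 7 zero bits.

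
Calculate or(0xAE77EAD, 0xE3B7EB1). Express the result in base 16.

OR each hex digit independently (no carries):
  A|E=E, E|3=F, 7|B=F, 7|7=7, E|E=E, A|B=B, D|1=D

0xEFF7EBD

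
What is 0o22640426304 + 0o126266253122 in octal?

0o151126701426

Add column by column in base 8, right to left:
  4+2 = 6
  0+2 = 2
  3+1 = 4
  6+3 = 1 carry 1
  2+5+1 = 0 carry 1
  4+2+1 = 7
  0+6 = 6
  4+6 = 2 carry 1
  6+2+1 = 1 carry 1
  2+6+1 = 1 carry 1
  2+2+1 = 5
  0+1 = 1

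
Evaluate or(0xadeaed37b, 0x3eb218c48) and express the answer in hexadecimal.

0xbffafdf7b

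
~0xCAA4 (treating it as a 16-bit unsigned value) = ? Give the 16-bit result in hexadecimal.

Each hex digit d becomes F−d:
  C→3, A→5, A→5, 4→B

0x355B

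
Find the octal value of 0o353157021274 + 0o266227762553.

Add column by column in base 8, right to left:
  4+3 = 7
  7+5 = 4 carry 1
  2+5+1 = 0 carry 1
  1+2+1 = 4
  2+6 = 0 carry 1
  0+7+1 = 0 carry 1
  7+7+1 = 7 carry 1
  5+2+1 = 0 carry 1
  1+2+1 = 4
  3+6 = 1 carry 1
  5+6+1 = 4 carry 1
  3+2+1 = 6

0o641407004047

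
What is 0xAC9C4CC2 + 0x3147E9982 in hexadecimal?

Add column by column in base 16, right to left:
  2+2 = 4
  C+8 = 4 carry 1
  C+9+1 = 6 carry 1
  4+9+1 = E
  C+E = A carry 1
  9+7+1 = 1 carry 1
  C+4+1 = 1 carry 1
  A+1+1 = C
  0+3 = 3

0x3C11AE644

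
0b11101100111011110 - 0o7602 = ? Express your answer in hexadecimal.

0x1ca5c

0b11101100111011110 = 0x1d9de in hexadecimal.
0o7602 = 0xf82 in hexadecimal.
Subtract column by column in base 16:
  e-2 → c
  d-8 → 5
  9-f → a (borrow)
  d-0-1 → c
  1-0 → 1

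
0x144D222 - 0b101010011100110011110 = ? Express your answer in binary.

0x144D222 = 0b1010001001101001000100010 in binary.
Subtract column by column in base 2:
  0-0 → 0
  1-1 → 0
  0-1 → 1 (borrow)
  0-1-1 → 0 (borrow)
  0-1-1 → 0 (borrow)
  1-0-1 → 0
  0-0 → 0
  0-1 → 1 (borrow)
  0-1-1 → 0 (borrow)
  1-0-1 → 0
  0-0 → 0
  0-1 → 1 (borrow)
  1-1-1 → 1 (borrow)
  0-1-1 → 0 (borrow)
  1-0-1 → 0
  1-0 → 1
  0-1 → 1 (borrow)
  0-0-1 → 1 (borrow)
  1-1-1 → 1 (borrow)
  0-0-1 → 1 (borrow)
  0-1-1 → 0 (borrow)
  0-0-1 → 1 (borrow)
  1-0-1 → 0
  0-0 → 0
  1-0 → 1

0b1001011111001100010000100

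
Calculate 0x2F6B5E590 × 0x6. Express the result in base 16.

Multiply each base-16 digit by 6, carrying:
  0×6 = 0 → write 0
  9×6 = 54 → write 6 carry 3
  5×6+3 = 33 → write 1 carry 2
  E×6+2 = 86 → write 6 carry 5
  5×6+5 = 35 → write 3 carry 2
  B×6+2 = 68 → write 4 carry 4
  6×6+4 = 40 → write 8 carry 2
  F×6+2 = 92 → write C carry 5
  2×6+5 = 17 → write 1 carry 1
  remaining carry: 1

0x11C8436160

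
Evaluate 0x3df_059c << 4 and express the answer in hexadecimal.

Shifting left by 4 bits = 1 hex digit: append 1 zero.

0x3df059c0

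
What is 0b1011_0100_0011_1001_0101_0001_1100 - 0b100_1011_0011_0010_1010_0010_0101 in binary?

0b110100100000110101011110111

Subtract column by column in base 2:
  0-1 → 1 (borrow)
  0-0-1 → 1 (borrow)
  1-1-1 → 1 (borrow)
  1-0-1 → 0
  1-0 → 1
  0-1 → 1 (borrow)
  0-0-1 → 1 (borrow)
  0-0-1 → 1 (borrow)
  1-0-1 → 0
  0-1 → 1 (borrow)
  1-0-1 → 0
  0-1 → 1 (borrow)
  1-0-1 → 0
  0-1 → 1 (borrow)
  0-0-1 → 1 (borrow)
  1-0-1 → 0
  1-1 → 0
  1-1 → 0
  0-0 → 0
  0-0 → 0
  0-1 → 1 (borrow)
  0-1-1 → 0 (borrow)
  1-0-1 → 0
  0-1 → 1 (borrow)
  1-0-1 → 0
  1-0 → 1
  0-1 → 1 (borrow)
  1-0-1 → 0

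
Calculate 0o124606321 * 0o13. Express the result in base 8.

0o1644306373

Multiply each base-8 digit by 11, carrying:
  1×11 = 11 → write 3 carry 1
  2×11+1 = 23 → write 7 carry 2
  3×11+2 = 35 → write 3 carry 4
  6×11+4 = 70 → write 6 carry 8
  0×11+8 = 8 → write 0 carry 1
  6×11+1 = 67 → write 3 carry 8
  4×11+8 = 52 → write 4 carry 6
  2×11+6 = 28 → write 4 carry 3
  1×11+3 = 14 → write 6 carry 1
  remaining carry: 1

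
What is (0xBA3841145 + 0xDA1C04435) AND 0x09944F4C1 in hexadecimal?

Add column by column in base 16, right to left:
  5+5 = A
  4+3 = 7
  1+4 = 5
  1+4 = 5
  4+0 = 4
  8+C = 4 carry 1
  3+1+1 = 5
  A+A = 4 carry 1
  B+D+1 = 9 carry 1
  final carry 1
Sum = 0x194544557A; now AND with 0x09944F4C1:
  1&0=0, 9&0=0, 4&9=0, 5&9=1, 4&4=4, 4&4=4, 5&F=5, 5&4=4, 7&C=4, A&1=0

0x1445440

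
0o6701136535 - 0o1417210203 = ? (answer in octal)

Subtract column by column in base 8:
  5-3 → 2
  3-0 → 3
  5-2 → 3
  6-0 → 6
  3-1 → 2
  1-2 → 7 (borrow)
  1-7-1 → 1 (borrow)
  0-1-1 → 6 (borrow)
  7-4-1 → 2
  6-1 → 5

0o5261726332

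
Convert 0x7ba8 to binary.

0b111101110101000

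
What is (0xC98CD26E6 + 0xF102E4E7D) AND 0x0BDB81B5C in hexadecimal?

Add column by column in base 16, right to left:
  6+D = 3 carry 1
  E+7+1 = 6 carry 1
  6+E+1 = 5 carry 1
  2+4+1 = 7
  D+E = B carry 1
  C+2+1 = F
  8+0 = 8
  9+1 = A
  C+F = B carry 1
  final carry 1
Sum = 0x1BA8FB7563; now AND with 0x0BDB81B5C:
  1&0=0, B&0=0, A&B=A, 8&D=8, F&B=B, B&8=8, 7&1=1, 5&B=1, 6&5=4, 3&C=0

0xA8B81140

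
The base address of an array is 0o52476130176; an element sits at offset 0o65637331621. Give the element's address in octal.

0o140335462017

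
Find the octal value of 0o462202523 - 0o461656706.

0o323615

Subtract column by column in base 8:
  3-6 → 5 (borrow)
  2-0-1 → 1
  5-7 → 6 (borrow)
  2-6-1 → 3 (borrow)
  0-5-1 → 2 (borrow)
  2-6-1 → 3 (borrow)
  2-1-1 → 0
  6-6 → 0
  4-4 → 0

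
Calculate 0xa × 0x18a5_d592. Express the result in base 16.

0xf67a57b4

Multiply each base-16 digit by 10, carrying:
  2×10 = 20 → write 4 carry 1
  9×10+1 = 91 → write b carry 5
  5×10+5 = 55 → write 7 carry 3
  d×10+3 = 133 → write 5 carry 8
  5×10+8 = 58 → write a carry 3
  a×10+3 = 103 → write 7 carry 6
  8×10+6 = 86 → write 6 carry 5
  1×10+5 = 15 → write f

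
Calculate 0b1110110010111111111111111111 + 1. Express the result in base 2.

0b1110110011000000000000000000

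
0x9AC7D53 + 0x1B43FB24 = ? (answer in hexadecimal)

Add column by column in base 16, right to left:
  3+4 = 7
  5+2 = 7
  D+B = 8 carry 1
  7+F+1 = 7 carry 1
  C+3+1 = 0 carry 1
  A+4+1 = F
  9+B = 4 carry 1
  0+1+1 = 2

0x24F07877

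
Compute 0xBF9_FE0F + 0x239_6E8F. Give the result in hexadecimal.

0xE336C9E

Add column by column in base 16, right to left:
  F+F = E carry 1
  0+8+1 = 9
  E+E = C carry 1
  F+6+1 = 6 carry 1
  9+9+1 = 3 carry 1
  F+3+1 = 3 carry 1
  B+2+1 = E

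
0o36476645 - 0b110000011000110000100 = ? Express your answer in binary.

0b11000100100110000100001

0o36476645 = 0b11110100111110110100101 in binary.
Subtract column by column in base 2:
  1-0 → 1
  0-0 → 0
  1-1 → 0
  0-0 → 0
  0-0 → 0
  1-0 → 1
  0-0 → 0
  1-1 → 0
  1-1 → 0
  0-0 → 0
  1-0 → 1
  1-0 → 1
  1-1 → 0
  1-1 → 0
  1-0 → 1
  0-0 → 0
  0-0 → 0
  1-0 → 1
  0-0 → 0
  1-1 → 0
  1-1 → 0
  1-0 → 1
  1-0 → 1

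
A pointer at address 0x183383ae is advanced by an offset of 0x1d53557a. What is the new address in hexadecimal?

Add column by column in base 16, right to left:
  e+a = 8 carry 1
  a+7+1 = 2 carry 1
  3+5+1 = 9
  8+5 = d
  3+3 = 6
  3+5 = 8
  8+d = 5 carry 1
  1+1+1 = 3

0x3586d928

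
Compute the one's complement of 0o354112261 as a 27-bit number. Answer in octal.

0o423665516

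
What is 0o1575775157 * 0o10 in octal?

Multiply each base-8 digit by 8, carrying:
  7×8 = 56 → write 0 carry 7
  5×8+7 = 47 → write 7 carry 5
  1×8+5 = 13 → write 5 carry 1
  5×8+1 = 41 → write 1 carry 5
  7×8+5 = 61 → write 5 carry 7
  7×8+7 = 63 → write 7 carry 7
  5×8+7 = 47 → write 7 carry 5
  7×8+5 = 61 → write 5 carry 7
  5×8+7 = 47 → write 7 carry 5
  1×8+5 = 13 → write 5 carry 1
  remaining carry: 1

0o15757751570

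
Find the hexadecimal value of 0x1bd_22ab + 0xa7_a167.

0x264c412

Add column by column in base 16, right to left:
  b+7 = 2 carry 1
  a+6+1 = 1 carry 1
  2+1+1 = 4
  2+a = c
  d+7 = 4 carry 1
  b+a+1 = 6 carry 1
  1+0+1 = 2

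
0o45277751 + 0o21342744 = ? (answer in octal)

Add column by column in base 8, right to left:
  1+4 = 5
  5+4 = 1 carry 1
  7+7+1 = 7 carry 1
  7+2+1 = 2 carry 1
  7+4+1 = 4 carry 1
  2+3+1 = 6
  5+1 = 6
  4+2 = 6

0o66642715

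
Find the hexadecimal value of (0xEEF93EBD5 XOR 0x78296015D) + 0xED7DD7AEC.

0x1844E36574

First 0xEEF93EBD5 XOR 0x78296015D = 0x96D05EA88.
Add column by column in base 16, right to left:
  8+C = 4 carry 1
  8+E+1 = 7 carry 1
  A+A+1 = 5 carry 1
  E+7+1 = 6 carry 1
  5+D+1 = 3 carry 1
  0+D+1 = E
  D+7 = 4 carry 1
  6+D+1 = 4 carry 1
  9+E+1 = 8 carry 1
  final carry 1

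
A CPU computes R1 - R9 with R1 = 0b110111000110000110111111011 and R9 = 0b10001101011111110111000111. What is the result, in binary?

0b100101011010001000000110100

Subtract column by column in base 2:
  1-1 → 0
  1-1 → 0
  0-1 → 1 (borrow)
  1-0-1 → 0
  1-0 → 1
  1-0 → 1
  1-1 → 0
  1-1 → 0
  1-1 → 0
  0-0 → 0
  1-1 → 0
  1-1 → 0
  0-1 → 1 (borrow)
  0-1-1 → 0 (borrow)
  0-1-1 → 0 (borrow)
  0-1-1 → 0 (borrow)
  1-1-1 → 1 (borrow)
  1-0-1 → 0
  0-1 → 1 (borrow)
  0-0-1 → 1 (borrow)
  0-1-1 → 0 (borrow)
  1-1-1 → 1 (borrow)
  1-0-1 → 0
  1-0 → 1
  0-0 → 0
  1-1 → 0
  1-0 → 1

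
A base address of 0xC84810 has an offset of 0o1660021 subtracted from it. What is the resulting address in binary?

0xC84810 = 0b110010000100100000010000 in binary.
0o1660021 = 0b1110110000000010001 in binary.
Subtract column by column in base 2:
  0-1 → 1 (borrow)
  0-0-1 → 1 (borrow)
  0-0-1 → 1 (borrow)
  0-0-1 → 1 (borrow)
  1-1-1 → 1 (borrow)
  0-0-1 → 1 (borrow)
  0-0-1 → 1 (borrow)
  0-0-1 → 1 (borrow)
  0-0-1 → 1 (borrow)
  0-0-1 → 1 (borrow)
  0-0-1 → 1 (borrow)
  1-0-1 → 0
  0-0 → 0
  0-1 → 1 (borrow)
  1-1-1 → 1 (borrow)
  0-0-1 → 1 (borrow)
  0-1-1 → 0 (borrow)
  0-1-1 → 0 (borrow)
  0-1-1 → 0 (borrow)
  1-0-1 → 0
  0-0 → 0
  0-0 → 0
  1-0 → 1
  1-0 → 1

0b110000001110011111111111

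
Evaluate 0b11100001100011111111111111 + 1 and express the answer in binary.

0b11100001100100000000000000

The trailing 14 digits are 1 (max in base 2), so adding 1 cascades: they roll to 0 and the next digit up increments.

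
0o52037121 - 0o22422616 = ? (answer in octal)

0o27414303

Subtract column by column in base 8:
  1-6 → 3 (borrow)
  2-1-1 → 0
  1-6 → 3 (borrow)
  7-2-1 → 4
  3-2 → 1
  0-4 → 4 (borrow)
  2-2-1 → 7 (borrow)
  5-2-1 → 2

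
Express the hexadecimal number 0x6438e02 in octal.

0o620707002

Expand each hex digit to 4 bits: 6=0110 4=0100 3=0011 8=1000 e=1110 0=0000 2=0010.
Group the bits in threes: 110 010 000 111 000 111 000 000 010 → 620707002.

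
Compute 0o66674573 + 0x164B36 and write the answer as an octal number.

0x164B36 = 0o5445466 in octal.
Add column by column in base 8, right to left:
  3+6 = 1 carry 1
  7+6+1 = 6 carry 1
  5+4+1 = 2 carry 1
  4+5+1 = 2 carry 1
  7+4+1 = 4 carry 1
  6+4+1 = 3 carry 1
  6+5+1 = 4 carry 1
  6+0+1 = 7

0o74342261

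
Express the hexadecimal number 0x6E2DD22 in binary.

Expand each hex digit to 4 bits: 6=0110 E=1110 2=0010 D=1101 D=1101 2=0010 2=0010.

0b110111000101101110100100010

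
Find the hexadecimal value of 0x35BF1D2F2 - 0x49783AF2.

Subtract column by column in base 16:
  2-2 → 0
  F-F → 0
  2-A → 8 (borrow)
  D-3-1 → 9
  1-8 → 9 (borrow)
  F-7-1 → 7
  B-9 → 2
  5-4 → 1
  3-0 → 3

0x312799800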